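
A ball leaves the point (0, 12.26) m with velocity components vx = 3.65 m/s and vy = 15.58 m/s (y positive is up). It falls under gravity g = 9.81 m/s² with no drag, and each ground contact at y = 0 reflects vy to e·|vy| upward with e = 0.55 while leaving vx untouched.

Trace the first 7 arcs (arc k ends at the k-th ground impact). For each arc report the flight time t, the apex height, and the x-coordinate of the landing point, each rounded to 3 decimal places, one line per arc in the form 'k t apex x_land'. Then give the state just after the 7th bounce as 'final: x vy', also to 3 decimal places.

Arc 1: start y=12.260, vy=15.580 → t=3.829, apex=24.632, x_land=13.976, impact vy=-21.984
  bounce: vy ← 0.55·21.984 = 12.091
Arc 2: start y=0.000, vy=12.091 → t=2.465, apex=7.451, x_land=22.974, impact vy=-12.091
  bounce: vy ← 0.55·12.091 = 6.650
Arc 3: start y=0.000, vy=6.650 → t=1.356, apex=2.254, x_land=27.922, impact vy=-6.650
  bounce: vy ← 0.55·6.650 = 3.658
Arc 4: start y=0.000, vy=3.658 → t=0.746, apex=0.682, x_land=30.644, impact vy=-3.658
  bounce: vy ← 0.55·3.658 = 2.012
Arc 5: start y=0.000, vy=2.012 → t=0.410, apex=0.206, x_land=32.141, impact vy=-2.012
  bounce: vy ← 0.55·2.012 = 1.106
Arc 6: start y=0.000, vy=1.106 → t=0.226, apex=0.062, x_land=32.964, impact vy=-1.106
  bounce: vy ← 0.55·1.106 = 0.609
Arc 7: start y=0.000, vy=0.609 → t=0.124, apex=0.019, x_land=33.417, impact vy=-0.609
  bounce: vy ← 0.55·0.609 = 0.335

1 3.829 24.632 13.976
2 2.465 7.451 22.974
3 1.356 2.254 27.922
4 0.746 0.682 30.644
5 0.410 0.206 32.141
6 0.226 0.062 32.964
7 0.124 0.019 33.417
final: 33.417 0.335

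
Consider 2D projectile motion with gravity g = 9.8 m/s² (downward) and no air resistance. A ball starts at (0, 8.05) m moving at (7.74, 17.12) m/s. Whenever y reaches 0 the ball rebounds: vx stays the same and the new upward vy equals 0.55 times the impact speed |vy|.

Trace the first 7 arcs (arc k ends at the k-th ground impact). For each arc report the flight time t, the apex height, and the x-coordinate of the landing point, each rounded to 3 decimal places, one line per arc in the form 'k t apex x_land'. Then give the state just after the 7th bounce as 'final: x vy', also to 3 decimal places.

1 3.914 23.004 30.292
2 2.383 6.959 48.739
3 1.311 2.105 58.885
4 0.721 0.637 64.466
5 0.397 0.193 67.535
6 0.218 0.058 69.223
7 0.120 0.018 70.151
final: 70.151 0.323

Arc 1: start y=8.050, vy=17.120 → t=3.914, apex=23.004, x_land=30.292, impact vy=-21.234
  bounce: vy ← 0.55·21.234 = 11.679
Arc 2: start y=0.000, vy=11.679 → t=2.383, apex=6.959, x_land=48.739, impact vy=-11.679
  bounce: vy ← 0.55·11.679 = 6.423
Arc 3: start y=0.000, vy=6.423 → t=1.311, apex=2.105, x_land=58.885, impact vy=-6.423
  bounce: vy ← 0.55·6.423 = 3.533
Arc 4: start y=0.000, vy=3.533 → t=0.721, apex=0.637, x_land=64.466, impact vy=-3.533
  bounce: vy ← 0.55·3.533 = 1.943
Arc 5: start y=0.000, vy=1.943 → t=0.397, apex=0.193, x_land=67.535, impact vy=-1.943
  bounce: vy ← 0.55·1.943 = 1.069
Arc 6: start y=0.000, vy=1.069 → t=0.218, apex=0.058, x_land=69.223, impact vy=-1.069
  bounce: vy ← 0.55·1.069 = 0.588
Arc 7: start y=0.000, vy=0.588 → t=0.120, apex=0.018, x_land=70.151, impact vy=-0.588
  bounce: vy ← 0.55·0.588 = 0.323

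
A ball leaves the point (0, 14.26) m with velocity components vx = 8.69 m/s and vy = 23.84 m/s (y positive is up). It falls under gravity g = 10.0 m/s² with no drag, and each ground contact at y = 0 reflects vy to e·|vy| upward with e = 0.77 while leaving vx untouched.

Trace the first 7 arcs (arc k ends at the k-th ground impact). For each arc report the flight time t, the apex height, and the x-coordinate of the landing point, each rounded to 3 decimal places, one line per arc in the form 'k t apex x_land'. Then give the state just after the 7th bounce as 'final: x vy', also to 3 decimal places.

Arc 1: start y=14.260, vy=23.840 → t=5.306, apex=42.677, x_land=46.105, impact vy=-29.216
  bounce: vy ← 0.77·29.216 = 22.496
Arc 2: start y=0.000, vy=22.496 → t=4.499, apex=25.303, x_land=85.203, impact vy=-22.496
  bounce: vy ← 0.77·22.496 = 17.322
Arc 3: start y=0.000, vy=17.322 → t=3.464, apex=15.002, x_land=115.309, impact vy=-17.322
  bounce: vy ← 0.77·17.322 = 13.338
Arc 4: start y=0.000, vy=13.338 → t=2.668, apex=8.895, x_land=138.490, impact vy=-13.338
  bounce: vy ← 0.77·13.338 = 10.270
Arc 5: start y=0.000, vy=10.270 → t=2.054, apex=5.274, x_land=156.339, impact vy=-10.270
  bounce: vy ← 0.77·10.270 = 7.908
Arc 6: start y=0.000, vy=7.908 → t=1.582, apex=3.127, x_land=170.083, impact vy=-7.908
  bounce: vy ← 0.77·7.908 = 6.089
Arc 7: start y=0.000, vy=6.089 → t=1.218, apex=1.854, x_land=180.666, impact vy=-6.089
  bounce: vy ← 0.77·6.089 = 4.689

1 5.306 42.677 46.105
2 4.499 25.303 85.203
3 3.464 15.002 115.309
4 2.668 8.895 138.490
5 2.054 5.274 156.339
6 1.582 3.127 170.083
7 1.218 1.854 180.666
final: 180.666 4.689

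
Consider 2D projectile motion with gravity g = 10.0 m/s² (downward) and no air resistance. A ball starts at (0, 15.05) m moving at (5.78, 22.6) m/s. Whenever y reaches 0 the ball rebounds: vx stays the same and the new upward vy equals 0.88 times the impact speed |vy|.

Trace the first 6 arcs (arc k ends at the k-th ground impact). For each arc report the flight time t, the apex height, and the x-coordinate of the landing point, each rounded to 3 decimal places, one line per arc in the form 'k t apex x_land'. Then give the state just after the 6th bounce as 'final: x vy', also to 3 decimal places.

1 5.109 40.588 29.531
2 5.014 31.431 58.515
3 4.413 24.340 84.020
4 3.883 18.849 106.465
5 3.417 14.597 126.217
6 3.007 11.304 143.598
final: 143.598 13.232

Arc 1: start y=15.050, vy=22.600 → t=5.109, apex=40.588, x_land=29.531, impact vy=-28.491
  bounce: vy ← 0.88·28.491 = 25.072
Arc 2: start y=0.000, vy=25.072 → t=5.014, apex=31.431, x_land=58.515, impact vy=-25.072
  bounce: vy ← 0.88·25.072 = 22.064
Arc 3: start y=0.000, vy=22.064 → t=4.413, apex=24.340, x_land=84.020, impact vy=-22.064
  bounce: vy ← 0.88·22.064 = 19.416
Arc 4: start y=0.000, vy=19.416 → t=3.883, apex=18.849, x_land=106.465, impact vy=-19.416
  bounce: vy ← 0.88·19.416 = 17.086
Arc 5: start y=0.000, vy=17.086 → t=3.417, apex=14.597, x_land=126.217, impact vy=-17.086
  bounce: vy ← 0.88·17.086 = 15.036
Arc 6: start y=0.000, vy=15.036 → t=3.007, apex=11.304, x_land=143.598, impact vy=-15.036
  bounce: vy ← 0.88·15.036 = 13.232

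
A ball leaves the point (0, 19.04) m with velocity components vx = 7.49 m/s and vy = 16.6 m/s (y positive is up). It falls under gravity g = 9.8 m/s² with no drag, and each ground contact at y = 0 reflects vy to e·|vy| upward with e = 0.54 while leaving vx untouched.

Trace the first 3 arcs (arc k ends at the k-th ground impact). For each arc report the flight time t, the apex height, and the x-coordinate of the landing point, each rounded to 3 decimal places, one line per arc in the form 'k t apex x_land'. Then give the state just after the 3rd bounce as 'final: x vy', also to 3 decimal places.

Arc 1: start y=19.040, vy=16.600 → t=4.293, apex=33.099, x_land=32.154, impact vy=-25.470
  bounce: vy ← 0.54·25.470 = 13.754
Arc 2: start y=0.000, vy=13.754 → t=2.807, apex=9.652, x_land=53.178, impact vy=-13.754
  bounce: vy ← 0.54·13.754 = 7.427
Arc 3: start y=0.000, vy=7.427 → t=1.516, apex=2.814, x_land=64.531, impact vy=-7.427
  bounce: vy ← 0.54·7.427 = 4.011

1 4.293 33.099 32.154
2 2.807 9.652 53.178
3 1.516 2.814 64.531
final: 64.531 4.011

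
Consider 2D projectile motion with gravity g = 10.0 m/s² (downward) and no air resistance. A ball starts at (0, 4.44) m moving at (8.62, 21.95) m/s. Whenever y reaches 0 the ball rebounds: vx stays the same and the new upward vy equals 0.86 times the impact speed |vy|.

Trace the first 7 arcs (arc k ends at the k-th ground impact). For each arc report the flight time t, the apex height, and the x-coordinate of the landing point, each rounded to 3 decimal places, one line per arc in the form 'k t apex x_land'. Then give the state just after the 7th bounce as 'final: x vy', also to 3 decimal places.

1 4.584 28.530 39.512
2 4.109 21.101 74.928
3 3.533 15.606 105.386
4 3.039 11.542 131.580
5 2.613 8.537 154.107
6 2.247 6.314 173.480
7 1.933 4.670 190.140
final: 190.140 8.311

Arc 1: start y=4.440, vy=21.950 → t=4.584, apex=28.530, x_land=39.512, impact vy=-23.887
  bounce: vy ← 0.86·23.887 = 20.543
Arc 2: start y=0.000, vy=20.543 → t=4.109, apex=21.101, x_land=74.928, impact vy=-20.543
  bounce: vy ← 0.86·20.543 = 17.667
Arc 3: start y=0.000, vy=17.667 → t=3.533, apex=15.606, x_land=105.386, impact vy=-17.667
  bounce: vy ← 0.86·17.667 = 15.194
Arc 4: start y=0.000, vy=15.194 → t=3.039, apex=11.542, x_land=131.580, impact vy=-15.194
  bounce: vy ← 0.86·15.194 = 13.067
Arc 5: start y=0.000, vy=13.067 → t=2.613, apex=8.537, x_land=154.107, impact vy=-13.067
  bounce: vy ← 0.86·13.067 = 11.237
Arc 6: start y=0.000, vy=11.237 → t=2.247, apex=6.314, x_land=173.480, impact vy=-11.237
  bounce: vy ← 0.86·11.237 = 9.664
Arc 7: start y=0.000, vy=9.664 → t=1.933, apex=4.670, x_land=190.140, impact vy=-9.664
  bounce: vy ← 0.86·9.664 = 8.311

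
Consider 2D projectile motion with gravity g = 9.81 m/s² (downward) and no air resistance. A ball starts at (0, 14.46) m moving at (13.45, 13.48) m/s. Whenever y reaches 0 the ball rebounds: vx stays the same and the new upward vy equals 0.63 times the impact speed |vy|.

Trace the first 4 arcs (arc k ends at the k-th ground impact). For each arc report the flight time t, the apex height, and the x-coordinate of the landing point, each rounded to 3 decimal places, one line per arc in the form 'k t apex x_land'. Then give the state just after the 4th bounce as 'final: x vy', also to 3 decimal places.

1 3.573 23.721 48.060
2 2.771 9.415 85.329
3 1.746 3.737 108.808
4 1.100 1.483 123.600
final: 123.600 3.398

Arc 1: start y=14.460, vy=13.480 → t=3.573, apex=23.721, x_land=48.060, impact vy=-21.573
  bounce: vy ← 0.63·21.573 = 13.591
Arc 2: start y=0.000, vy=13.591 → t=2.771, apex=9.415, x_land=85.329, impact vy=-13.591
  bounce: vy ← 0.63·13.591 = 8.563
Arc 3: start y=0.000, vy=8.563 → t=1.746, apex=3.737, x_land=108.808, impact vy=-8.563
  bounce: vy ← 0.63·8.563 = 5.394
Arc 4: start y=0.000, vy=5.394 → t=1.100, apex=1.483, x_land=123.600, impact vy=-5.394
  bounce: vy ← 0.63·5.394 = 3.398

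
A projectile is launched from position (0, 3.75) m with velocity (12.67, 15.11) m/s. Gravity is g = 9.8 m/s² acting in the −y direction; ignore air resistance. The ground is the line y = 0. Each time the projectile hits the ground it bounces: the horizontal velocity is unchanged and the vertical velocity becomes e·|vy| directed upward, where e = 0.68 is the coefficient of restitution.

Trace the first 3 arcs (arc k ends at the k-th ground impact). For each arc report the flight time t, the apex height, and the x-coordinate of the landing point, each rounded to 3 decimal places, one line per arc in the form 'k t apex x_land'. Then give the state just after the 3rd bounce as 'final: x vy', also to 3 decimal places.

1 3.315 15.399 41.996
2 2.411 7.120 72.542
3 1.639 3.292 93.313
final: 93.313 5.463

Arc 1: start y=3.750, vy=15.110 → t=3.315, apex=15.399, x_land=41.996, impact vy=-17.373
  bounce: vy ← 0.68·17.373 = 11.813
Arc 2: start y=0.000, vy=11.813 → t=2.411, apex=7.120, x_land=72.542, impact vy=-11.813
  bounce: vy ← 0.68·11.813 = 8.033
Arc 3: start y=0.000, vy=8.033 → t=1.639, apex=3.292, x_land=93.313, impact vy=-8.033
  bounce: vy ← 0.68·8.033 = 5.463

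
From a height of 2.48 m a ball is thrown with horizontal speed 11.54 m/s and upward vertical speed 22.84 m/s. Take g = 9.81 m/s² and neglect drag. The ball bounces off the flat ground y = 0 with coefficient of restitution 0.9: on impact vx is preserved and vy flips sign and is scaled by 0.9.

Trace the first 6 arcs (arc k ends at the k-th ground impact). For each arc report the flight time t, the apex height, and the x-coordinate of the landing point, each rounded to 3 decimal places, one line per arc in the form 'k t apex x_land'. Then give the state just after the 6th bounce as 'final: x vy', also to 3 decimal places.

1 4.763 29.068 54.961
2 4.382 23.545 105.528
3 3.944 19.072 151.039
4 3.549 15.448 191.998
5 3.194 12.513 228.862
6 2.875 10.136 262.039
final: 262.039 12.692

Arc 1: start y=2.480, vy=22.840 → t=4.763, apex=29.068, x_land=54.961, impact vy=-23.881
  bounce: vy ← 0.9·23.881 = 21.493
Arc 2: start y=0.000, vy=21.493 → t=4.382, apex=23.545, x_land=105.528, impact vy=-21.493
  bounce: vy ← 0.9·21.493 = 19.344
Arc 3: start y=0.000, vy=19.344 → t=3.944, apex=19.072, x_land=151.039, impact vy=-19.344
  bounce: vy ← 0.9·19.344 = 17.410
Arc 4: start y=0.000, vy=17.410 → t=3.549, apex=15.448, x_land=191.998, impact vy=-17.410
  bounce: vy ← 0.9·17.410 = 15.669
Arc 5: start y=0.000, vy=15.669 → t=3.194, apex=12.513, x_land=228.862, impact vy=-15.669
  bounce: vy ← 0.9·15.669 = 14.102
Arc 6: start y=0.000, vy=14.102 → t=2.875, apex=10.136, x_land=262.039, impact vy=-14.102
  bounce: vy ← 0.9·14.102 = 12.692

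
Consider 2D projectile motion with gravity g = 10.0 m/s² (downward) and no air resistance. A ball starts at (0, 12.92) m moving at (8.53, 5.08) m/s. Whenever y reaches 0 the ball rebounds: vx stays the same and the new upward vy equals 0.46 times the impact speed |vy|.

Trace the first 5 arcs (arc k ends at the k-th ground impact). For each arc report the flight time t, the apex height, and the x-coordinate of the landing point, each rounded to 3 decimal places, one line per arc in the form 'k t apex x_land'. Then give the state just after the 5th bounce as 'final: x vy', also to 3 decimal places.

Arc 1: start y=12.920, vy=5.080 → t=2.194, apex=14.210, x_land=18.713, impact vy=-16.858
  bounce: vy ← 0.46·16.858 = 7.755
Arc 2: start y=0.000, vy=7.755 → t=1.551, apex=3.007, x_land=31.943, impact vy=-7.755
  bounce: vy ← 0.46·7.755 = 3.567
Arc 3: start y=0.000, vy=3.567 → t=0.713, apex=0.636, x_land=38.029, impact vy=-3.567
  bounce: vy ← 0.46·3.567 = 1.641
Arc 4: start y=0.000, vy=1.641 → t=0.328, apex=0.135, x_land=40.828, impact vy=-1.641
  bounce: vy ← 0.46·1.641 = 0.755
Arc 5: start y=0.000, vy=0.755 → t=0.151, apex=0.028, x_land=42.116, impact vy=-0.755
  bounce: vy ← 0.46·0.755 = 0.347

1 2.194 14.210 18.713
2 1.551 3.007 31.943
3 0.713 0.636 38.029
4 0.328 0.135 40.828
5 0.151 0.028 42.116
final: 42.116 0.347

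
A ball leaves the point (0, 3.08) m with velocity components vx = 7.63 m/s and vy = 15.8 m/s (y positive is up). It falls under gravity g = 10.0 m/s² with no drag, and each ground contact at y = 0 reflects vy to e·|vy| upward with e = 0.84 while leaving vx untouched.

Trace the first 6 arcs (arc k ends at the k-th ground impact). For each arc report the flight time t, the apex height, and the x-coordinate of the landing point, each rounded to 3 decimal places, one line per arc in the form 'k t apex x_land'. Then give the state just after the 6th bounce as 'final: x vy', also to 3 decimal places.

Arc 1: start y=3.080, vy=15.800 → t=3.344, apex=15.562, x_land=25.516, impact vy=-17.642
  bounce: vy ← 0.84·17.642 = 14.819
Arc 2: start y=0.000, vy=14.819 → t=2.964, apex=10.981, x_land=48.130, impact vy=-14.819
  bounce: vy ← 0.84·14.819 = 12.448
Arc 3: start y=0.000, vy=12.448 → t=2.490, apex=7.748, x_land=67.126, impact vy=-12.448
  bounce: vy ← 0.84·12.448 = 10.456
Arc 4: start y=0.000, vy=10.456 → t=2.091, apex=5.467, x_land=83.083, impact vy=-10.456
  bounce: vy ← 0.84·10.456 = 8.783
Arc 5: start y=0.000, vy=8.783 → t=1.757, apex=3.857, x_land=96.487, impact vy=-8.783
  bounce: vy ← 0.84·8.783 = 7.378
Arc 6: start y=0.000, vy=7.378 → t=1.476, apex=2.722, x_land=107.745, impact vy=-7.378
  bounce: vy ← 0.84·7.378 = 6.198

1 3.344 15.562 25.516
2 2.964 10.981 48.130
3 2.490 7.748 67.126
4 2.091 5.467 83.083
5 1.757 3.857 96.487
6 1.476 2.722 107.745
final: 107.745 6.198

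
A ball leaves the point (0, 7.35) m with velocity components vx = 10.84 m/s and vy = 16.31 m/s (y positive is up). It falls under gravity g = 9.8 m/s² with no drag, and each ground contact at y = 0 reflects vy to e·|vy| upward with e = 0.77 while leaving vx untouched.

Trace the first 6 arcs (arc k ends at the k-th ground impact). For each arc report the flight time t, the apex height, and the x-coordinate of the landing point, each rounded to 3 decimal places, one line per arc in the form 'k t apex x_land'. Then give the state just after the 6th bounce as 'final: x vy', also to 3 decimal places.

1 3.731 20.922 40.440
2 3.182 12.405 74.935
3 2.450 7.355 101.496
4 1.887 4.361 121.948
5 1.453 2.585 137.697
6 1.119 1.533 149.823
final: 149.823 4.221

Arc 1: start y=7.350, vy=16.310 → t=3.731, apex=20.922, x_land=40.440, impact vy=-20.250
  bounce: vy ← 0.77·20.250 = 15.593
Arc 2: start y=0.000, vy=15.593 → t=3.182, apex=12.405, x_land=74.935, impact vy=-15.593
  bounce: vy ← 0.77·15.593 = 12.006
Arc 3: start y=0.000, vy=12.006 → t=2.450, apex=7.355, x_land=101.496, impact vy=-12.006
  bounce: vy ← 0.77·12.006 = 9.245
Arc 4: start y=0.000, vy=9.245 → t=1.887, apex=4.361, x_land=121.948, impact vy=-9.245
  bounce: vy ← 0.77·9.245 = 7.119
Arc 5: start y=0.000, vy=7.119 → t=1.453, apex=2.585, x_land=137.697, impact vy=-7.119
  bounce: vy ← 0.77·7.119 = 5.481
Arc 6: start y=0.000, vy=5.481 → t=1.119, apex=1.533, x_land=149.823, impact vy=-5.481
  bounce: vy ← 0.77·5.481 = 4.221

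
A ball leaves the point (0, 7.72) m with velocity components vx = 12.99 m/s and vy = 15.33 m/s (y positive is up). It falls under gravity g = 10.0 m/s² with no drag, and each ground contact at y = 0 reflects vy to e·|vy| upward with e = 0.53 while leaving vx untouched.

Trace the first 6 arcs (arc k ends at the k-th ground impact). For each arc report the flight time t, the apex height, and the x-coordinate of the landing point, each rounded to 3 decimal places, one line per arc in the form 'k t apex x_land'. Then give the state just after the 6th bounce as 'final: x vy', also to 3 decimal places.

Arc 1: start y=7.720, vy=15.330 → t=3.506, apex=19.470, x_land=45.547, impact vy=-19.733
  bounce: vy ← 0.53·19.733 = 10.459
Arc 2: start y=0.000, vy=10.459 → t=2.092, apex=5.469, x_land=72.719, impact vy=-10.459
  bounce: vy ← 0.53·10.459 = 5.543
Arc 3: start y=0.000, vy=5.543 → t=1.109, apex=1.536, x_land=87.120, impact vy=-5.543
  bounce: vy ← 0.53·5.543 = 2.938
Arc 4: start y=0.000, vy=2.938 → t=0.588, apex=0.432, x_land=94.753, impact vy=-2.938
  bounce: vy ← 0.53·2.938 = 1.557
Arc 5: start y=0.000, vy=1.557 → t=0.311, apex=0.121, x_land=98.798, impact vy=-1.557
  bounce: vy ← 0.53·1.557 = 0.825
Arc 6: start y=0.000, vy=0.825 → t=0.165, apex=0.034, x_land=100.942, impact vy=-0.825
  bounce: vy ← 0.53·0.825 = 0.437

1 3.506 19.470 45.547
2 2.092 5.469 72.719
3 1.109 1.536 87.120
4 0.588 0.432 94.753
5 0.311 0.121 98.798
6 0.165 0.034 100.942
final: 100.942 0.437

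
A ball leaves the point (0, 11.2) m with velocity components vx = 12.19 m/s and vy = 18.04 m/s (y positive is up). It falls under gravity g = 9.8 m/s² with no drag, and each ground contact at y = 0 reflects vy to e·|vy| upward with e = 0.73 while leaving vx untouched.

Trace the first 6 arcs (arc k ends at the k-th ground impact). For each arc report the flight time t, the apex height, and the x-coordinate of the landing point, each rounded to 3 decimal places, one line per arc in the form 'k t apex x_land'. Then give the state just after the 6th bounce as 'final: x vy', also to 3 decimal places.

1 4.223 27.804 51.477
2 3.478 14.817 93.872
3 2.539 7.896 124.820
4 1.853 4.208 147.413
5 1.353 2.242 163.905
6 0.988 1.195 175.944
final: 175.944 3.533

Arc 1: start y=11.200, vy=18.040 → t=4.223, apex=27.804, x_land=51.477, impact vy=-23.344
  bounce: vy ← 0.73·23.344 = 17.041
Arc 2: start y=0.000, vy=17.041 → t=3.478, apex=14.817, x_land=93.872, impact vy=-17.041
  bounce: vy ← 0.73·17.041 = 12.440
Arc 3: start y=0.000, vy=12.440 → t=2.539, apex=7.896, x_land=124.820, impact vy=-12.440
  bounce: vy ← 0.73·12.440 = 9.081
Arc 4: start y=0.000, vy=9.081 → t=1.853, apex=4.208, x_land=147.413, impact vy=-9.081
  bounce: vy ← 0.73·9.081 = 6.629
Arc 5: start y=0.000, vy=6.629 → t=1.353, apex=2.242, x_land=163.905, impact vy=-6.629
  bounce: vy ← 0.73·6.629 = 4.839
Arc 6: start y=0.000, vy=4.839 → t=0.988, apex=1.195, x_land=175.944, impact vy=-4.839
  bounce: vy ← 0.73·4.839 = 3.533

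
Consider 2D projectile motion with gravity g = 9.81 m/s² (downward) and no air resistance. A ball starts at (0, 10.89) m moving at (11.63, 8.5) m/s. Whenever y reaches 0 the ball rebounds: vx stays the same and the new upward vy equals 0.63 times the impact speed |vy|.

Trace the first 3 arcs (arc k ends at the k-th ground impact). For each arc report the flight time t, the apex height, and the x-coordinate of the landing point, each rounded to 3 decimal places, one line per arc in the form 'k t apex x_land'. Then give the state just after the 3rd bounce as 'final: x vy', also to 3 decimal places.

1 2.590 14.572 30.123
2 2.172 5.784 55.381
3 1.368 2.296 71.293
final: 71.293 4.228

Arc 1: start y=10.890, vy=8.500 → t=2.590, apex=14.572, x_land=30.123, impact vy=-16.909
  bounce: vy ← 0.63·16.909 = 10.653
Arc 2: start y=0.000, vy=10.653 → t=2.172, apex=5.784, x_land=55.381, impact vy=-10.653
  bounce: vy ← 0.63·10.653 = 6.711
Arc 3: start y=0.000, vy=6.711 → t=1.368, apex=2.296, x_land=71.293, impact vy=-6.711
  bounce: vy ← 0.63·6.711 = 4.228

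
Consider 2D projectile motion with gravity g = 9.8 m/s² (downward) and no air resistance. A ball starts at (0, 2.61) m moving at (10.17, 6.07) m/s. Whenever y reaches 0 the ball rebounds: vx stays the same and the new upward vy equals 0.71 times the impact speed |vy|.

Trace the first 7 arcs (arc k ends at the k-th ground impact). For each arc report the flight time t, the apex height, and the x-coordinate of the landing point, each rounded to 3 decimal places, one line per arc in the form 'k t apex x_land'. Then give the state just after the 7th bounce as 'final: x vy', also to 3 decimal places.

1 1.577 4.490 16.034
2 1.359 2.263 29.858
3 0.965 1.141 39.673
4 0.685 0.575 46.641
5 0.486 0.290 51.589
6 0.345 0.146 55.102
7 0.245 0.074 57.596
final: 57.596 0.853

Arc 1: start y=2.610, vy=6.070 → t=1.577, apex=4.490, x_land=16.034, impact vy=-9.381
  bounce: vy ← 0.71·9.381 = 6.660
Arc 2: start y=0.000, vy=6.660 → t=1.359, apex=2.263, x_land=29.858, impact vy=-6.660
  bounce: vy ← 0.71·6.660 = 4.729
Arc 3: start y=0.000, vy=4.729 → t=0.965, apex=1.141, x_land=39.673, impact vy=-4.729
  bounce: vy ← 0.71·4.729 = 3.358
Arc 4: start y=0.000, vy=3.358 → t=0.685, apex=0.575, x_land=46.641, impact vy=-3.358
  bounce: vy ← 0.71·3.358 = 2.384
Arc 5: start y=0.000, vy=2.384 → t=0.486, apex=0.290, x_land=51.589, impact vy=-2.384
  bounce: vy ← 0.71·2.384 = 1.693
Arc 6: start y=0.000, vy=1.693 → t=0.345, apex=0.146, x_land=55.102, impact vy=-1.693
  bounce: vy ← 0.71·1.693 = 1.202
Arc 7: start y=0.000, vy=1.202 → t=0.245, apex=0.074, x_land=57.596, impact vy=-1.202
  bounce: vy ← 0.71·1.202 = 0.853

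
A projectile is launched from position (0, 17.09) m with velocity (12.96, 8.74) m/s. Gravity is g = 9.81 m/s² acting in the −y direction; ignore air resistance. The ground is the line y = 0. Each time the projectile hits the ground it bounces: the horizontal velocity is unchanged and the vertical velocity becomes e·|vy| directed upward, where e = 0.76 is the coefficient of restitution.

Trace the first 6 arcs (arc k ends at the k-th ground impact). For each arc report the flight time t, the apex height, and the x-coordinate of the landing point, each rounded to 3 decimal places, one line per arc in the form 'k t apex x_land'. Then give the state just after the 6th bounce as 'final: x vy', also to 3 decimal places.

1 2.959 20.983 38.352
2 3.144 12.120 79.096
3 2.389 7.001 110.062
4 1.816 4.043 133.596
5 1.380 2.336 151.481
6 1.049 1.349 165.075
final: 165.075 3.910

Arc 1: start y=17.090, vy=8.740 → t=2.959, apex=20.983, x_land=38.352, impact vy=-20.290
  bounce: vy ← 0.76·20.290 = 15.421
Arc 2: start y=0.000, vy=15.421 → t=3.144, apex=12.120, x_land=79.096, impact vy=-15.421
  bounce: vy ← 0.76·15.421 = 11.720
Arc 3: start y=0.000, vy=11.720 → t=2.389, apex=7.001, x_land=110.062, impact vy=-11.720
  bounce: vy ← 0.76·11.720 = 8.907
Arc 4: start y=0.000, vy=8.907 → t=1.816, apex=4.043, x_land=133.596, impact vy=-8.907
  bounce: vy ← 0.76·8.907 = 6.769
Arc 5: start y=0.000, vy=6.769 → t=1.380, apex=2.336, x_land=151.481, impact vy=-6.769
  bounce: vy ← 0.76·6.769 = 5.145
Arc 6: start y=0.000, vy=5.145 → t=1.049, apex=1.349, x_land=165.075, impact vy=-5.145
  bounce: vy ← 0.76·5.145 = 3.910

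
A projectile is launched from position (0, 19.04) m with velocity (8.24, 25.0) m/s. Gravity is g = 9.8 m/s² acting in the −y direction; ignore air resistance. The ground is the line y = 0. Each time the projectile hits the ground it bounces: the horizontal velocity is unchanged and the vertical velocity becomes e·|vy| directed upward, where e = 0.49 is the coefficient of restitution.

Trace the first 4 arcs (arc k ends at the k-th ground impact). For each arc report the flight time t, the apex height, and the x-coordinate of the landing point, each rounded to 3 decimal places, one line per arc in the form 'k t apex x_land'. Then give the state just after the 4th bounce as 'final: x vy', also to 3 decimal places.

1 5.775 50.928 47.585
2 3.159 12.228 73.619
3 1.548 2.936 86.375
4 0.759 0.705 92.626
final: 92.626 1.821

Arc 1: start y=19.040, vy=25.000 → t=5.775, apex=50.928, x_land=47.585, impact vy=-31.594
  bounce: vy ← 0.49·31.594 = 15.481
Arc 2: start y=0.000, vy=15.481 → t=3.159, apex=12.228, x_land=73.619, impact vy=-15.481
  bounce: vy ← 0.49·15.481 = 7.586
Arc 3: start y=0.000, vy=7.586 → t=1.548, apex=2.936, x_land=86.375, impact vy=-7.586
  bounce: vy ← 0.49·7.586 = 3.717
Arc 4: start y=0.000, vy=3.717 → t=0.759, apex=0.705, x_land=92.626, impact vy=-3.717
  bounce: vy ← 0.49·3.717 = 1.821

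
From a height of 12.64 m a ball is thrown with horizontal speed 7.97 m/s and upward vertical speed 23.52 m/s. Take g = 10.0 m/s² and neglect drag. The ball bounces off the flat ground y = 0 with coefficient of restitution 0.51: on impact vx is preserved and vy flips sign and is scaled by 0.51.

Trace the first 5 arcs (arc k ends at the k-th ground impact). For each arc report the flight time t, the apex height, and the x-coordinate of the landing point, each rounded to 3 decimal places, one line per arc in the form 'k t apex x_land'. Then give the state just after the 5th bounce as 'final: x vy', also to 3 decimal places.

1 5.191 40.300 41.372
2 2.896 10.482 64.452
3 1.477 2.726 76.222
4 0.753 0.709 82.225
5 0.384 0.184 85.286
final: 85.286 0.980

Arc 1: start y=12.640, vy=23.520 → t=5.191, apex=40.300, x_land=41.372, impact vy=-28.390
  bounce: vy ← 0.51·28.390 = 14.479
Arc 2: start y=0.000, vy=14.479 → t=2.896, apex=10.482, x_land=64.452, impact vy=-14.479
  bounce: vy ← 0.51·14.479 = 7.384
Arc 3: start y=0.000, vy=7.384 → t=1.477, apex=2.726, x_land=76.222, impact vy=-7.384
  bounce: vy ← 0.51·7.384 = 3.766
Arc 4: start y=0.000, vy=3.766 → t=0.753, apex=0.709, x_land=82.225, impact vy=-3.766
  bounce: vy ← 0.51·3.766 = 1.921
Arc 5: start y=0.000, vy=1.921 → t=0.384, apex=0.184, x_land=85.286, impact vy=-1.921
  bounce: vy ← 0.51·1.921 = 0.980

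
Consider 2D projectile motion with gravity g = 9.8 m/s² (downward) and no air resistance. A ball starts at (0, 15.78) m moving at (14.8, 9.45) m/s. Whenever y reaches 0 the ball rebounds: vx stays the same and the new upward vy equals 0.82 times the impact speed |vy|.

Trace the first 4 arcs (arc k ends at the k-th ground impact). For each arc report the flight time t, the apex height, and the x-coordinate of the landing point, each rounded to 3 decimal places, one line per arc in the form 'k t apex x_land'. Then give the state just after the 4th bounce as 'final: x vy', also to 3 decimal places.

1 3.002 20.336 44.422
2 3.341 13.674 93.870
3 2.740 9.194 134.416
4 2.247 6.182 167.665
final: 167.665 9.026

Arc 1: start y=15.780, vy=9.450 → t=3.002, apex=20.336, x_land=44.422, impact vy=-19.965
  bounce: vy ← 0.82·19.965 = 16.371
Arc 2: start y=0.000, vy=16.371 → t=3.341, apex=13.674, x_land=93.870, impact vy=-16.371
  bounce: vy ← 0.82·16.371 = 13.424
Arc 3: start y=0.000, vy=13.424 → t=2.740, apex=9.194, x_land=134.416, impact vy=-13.424
  bounce: vy ← 0.82·13.424 = 11.008
Arc 4: start y=0.000, vy=11.008 → t=2.247, apex=6.182, x_land=167.665, impact vy=-11.008
  bounce: vy ← 0.82·11.008 = 9.026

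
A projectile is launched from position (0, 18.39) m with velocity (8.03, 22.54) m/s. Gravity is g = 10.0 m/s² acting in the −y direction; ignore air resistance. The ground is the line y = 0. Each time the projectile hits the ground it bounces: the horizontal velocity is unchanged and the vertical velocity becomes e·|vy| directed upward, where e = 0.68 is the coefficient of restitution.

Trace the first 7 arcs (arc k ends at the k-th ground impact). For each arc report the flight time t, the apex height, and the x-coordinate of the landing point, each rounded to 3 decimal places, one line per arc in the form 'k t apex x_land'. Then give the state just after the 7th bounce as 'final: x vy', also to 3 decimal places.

1 5.213 43.793 41.864
2 4.025 20.250 74.184
3 2.737 9.363 96.162
4 1.861 4.330 111.106
5 1.266 2.002 121.269
6 0.861 0.926 128.179
7 0.585 0.428 132.878
final: 132.878 1.990

Arc 1: start y=18.390, vy=22.540 → t=5.213, apex=43.793, x_land=41.864, impact vy=-29.595
  bounce: vy ← 0.68·29.595 = 20.124
Arc 2: start y=0.000, vy=20.124 → t=4.025, apex=20.250, x_land=74.184, impact vy=-20.124
  bounce: vy ← 0.68·20.124 = 13.685
Arc 3: start y=0.000, vy=13.685 → t=2.737, apex=9.363, x_land=96.162, impact vy=-13.685
  bounce: vy ← 0.68·13.685 = 9.306
Arc 4: start y=0.000, vy=9.306 → t=1.861, apex=4.330, x_land=111.106, impact vy=-9.306
  bounce: vy ← 0.68·9.306 = 6.328
Arc 5: start y=0.000, vy=6.328 → t=1.266, apex=2.002, x_land=121.269, impact vy=-6.328
  bounce: vy ← 0.68·6.328 = 4.303
Arc 6: start y=0.000, vy=4.303 → t=0.861, apex=0.926, x_land=128.179, impact vy=-4.303
  bounce: vy ← 0.68·4.303 = 2.926
Arc 7: start y=0.000, vy=2.926 → t=0.585, apex=0.428, x_land=132.878, impact vy=-2.926
  bounce: vy ← 0.68·2.926 = 1.990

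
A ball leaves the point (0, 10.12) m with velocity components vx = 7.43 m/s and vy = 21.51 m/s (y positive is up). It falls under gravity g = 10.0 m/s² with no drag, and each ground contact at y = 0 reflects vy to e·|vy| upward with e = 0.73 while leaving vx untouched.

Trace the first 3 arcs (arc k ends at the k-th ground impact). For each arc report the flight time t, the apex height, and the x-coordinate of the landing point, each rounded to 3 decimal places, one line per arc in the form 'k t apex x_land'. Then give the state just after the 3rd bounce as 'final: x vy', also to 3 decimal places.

1 4.730 33.254 35.143
2 3.765 17.721 63.119
3 2.749 9.444 83.541
final: 83.541 10.032

Arc 1: start y=10.120, vy=21.510 → t=4.730, apex=33.254, x_land=35.143, impact vy=-25.789
  bounce: vy ← 0.73·25.789 = 18.826
Arc 2: start y=0.000, vy=18.826 → t=3.765, apex=17.721, x_land=63.119, impact vy=-18.826
  bounce: vy ← 0.73·18.826 = 13.743
Arc 3: start y=0.000, vy=13.743 → t=2.749, apex=9.444, x_land=83.541, impact vy=-13.743
  bounce: vy ← 0.73·13.743 = 10.032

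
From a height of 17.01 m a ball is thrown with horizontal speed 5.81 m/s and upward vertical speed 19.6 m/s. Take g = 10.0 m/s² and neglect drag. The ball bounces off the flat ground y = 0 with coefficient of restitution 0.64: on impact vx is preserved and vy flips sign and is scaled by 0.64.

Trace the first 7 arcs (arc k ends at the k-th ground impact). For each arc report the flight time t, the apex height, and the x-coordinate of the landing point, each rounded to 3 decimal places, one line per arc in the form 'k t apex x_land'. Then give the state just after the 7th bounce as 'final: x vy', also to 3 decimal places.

Arc 1: start y=17.010, vy=19.600 → t=4.651, apex=36.218, x_land=27.025, impact vy=-26.914
  bounce: vy ← 0.64·26.914 = 17.225
Arc 2: start y=0.000, vy=17.225 → t=3.445, apex=14.835, x_land=47.040, impact vy=-17.225
  bounce: vy ← 0.64·17.225 = 11.024
Arc 3: start y=0.000, vy=11.024 → t=2.205, apex=6.076, x_land=59.850, impact vy=-11.024
  bounce: vy ← 0.64·11.024 = 7.055
Arc 4: start y=0.000, vy=7.055 → t=1.411, apex=2.489, x_land=68.048, impact vy=-7.055
  bounce: vy ← 0.64·7.055 = 4.515
Arc 5: start y=0.000, vy=4.515 → t=0.903, apex=1.019, x_land=73.295, impact vy=-4.515
  bounce: vy ← 0.64·4.515 = 2.890
Arc 6: start y=0.000, vy=2.890 → t=0.578, apex=0.418, x_land=76.653, impact vy=-2.890
  bounce: vy ← 0.64·2.890 = 1.850
Arc 7: start y=0.000, vy=1.850 → t=0.370, apex=0.171, x_land=78.802, impact vy=-1.850
  bounce: vy ← 0.64·1.850 = 1.184

1 4.651 36.218 27.025
2 3.445 14.835 47.040
3 2.205 6.076 59.850
4 1.411 2.489 68.048
5 0.903 1.019 73.295
6 0.578 0.418 76.653
7 0.370 0.171 78.802
final: 78.802 1.184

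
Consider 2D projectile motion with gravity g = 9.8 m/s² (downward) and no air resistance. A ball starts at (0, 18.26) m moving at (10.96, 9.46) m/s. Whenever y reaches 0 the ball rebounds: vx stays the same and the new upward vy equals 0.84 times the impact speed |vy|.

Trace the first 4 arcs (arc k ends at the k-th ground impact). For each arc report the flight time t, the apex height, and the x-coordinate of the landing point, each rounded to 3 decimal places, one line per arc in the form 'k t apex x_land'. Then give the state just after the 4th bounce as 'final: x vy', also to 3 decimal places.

Arc 1: start y=18.260, vy=9.460 → t=3.124, apex=22.826, x_land=34.235, impact vy=-21.152
  bounce: vy ← 0.84·21.152 = 17.767
Arc 2: start y=0.000, vy=17.767 → t=3.626, apex=16.106, x_land=73.976, impact vy=-17.767
  bounce: vy ← 0.84·17.767 = 14.925
Arc 3: start y=0.000, vy=14.925 → t=3.046, apex=11.364, x_land=107.358, impact vy=-14.925
  bounce: vy ← 0.84·14.925 = 12.537
Arc 4: start y=0.000, vy=12.537 → t=2.558, apex=8.019, x_land=135.399, impact vy=-12.537
  bounce: vy ← 0.84·12.537 = 10.531

1 3.124 22.826 34.235
2 3.626 16.106 73.976
3 3.046 11.364 107.358
4 2.558 8.019 135.399
final: 135.399 10.531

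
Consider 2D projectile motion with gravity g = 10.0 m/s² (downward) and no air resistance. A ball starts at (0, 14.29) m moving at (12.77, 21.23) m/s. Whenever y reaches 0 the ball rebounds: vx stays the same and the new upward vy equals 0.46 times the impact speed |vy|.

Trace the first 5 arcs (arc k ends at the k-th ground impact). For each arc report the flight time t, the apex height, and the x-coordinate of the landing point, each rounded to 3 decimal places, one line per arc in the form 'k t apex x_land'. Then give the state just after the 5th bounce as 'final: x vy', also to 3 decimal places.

Arc 1: start y=14.290, vy=21.230 → t=4.837, apex=36.826, x_land=61.767, impact vy=-27.139
  bounce: vy ← 0.46·27.139 = 12.484
Arc 2: start y=0.000, vy=12.484 → t=2.497, apex=7.792, x_land=93.651, impact vy=-12.484
  bounce: vy ← 0.46·12.484 = 5.743
Arc 3: start y=0.000, vy=5.743 → t=1.149, apex=1.649, x_land=108.317, impact vy=-5.743
  bounce: vy ← 0.46·5.743 = 2.642
Arc 4: start y=0.000, vy=2.642 → t=0.528, apex=0.349, x_land=115.064, impact vy=-2.642
  bounce: vy ← 0.46·2.642 = 1.215
Arc 5: start y=0.000, vy=1.215 → t=0.243, apex=0.074, x_land=118.167, impact vy=-1.215
  bounce: vy ← 0.46·1.215 = 0.559

1 4.837 36.826 61.767
2 2.497 7.792 93.651
3 1.149 1.649 108.317
4 0.528 0.349 115.064
5 0.243 0.074 118.167
final: 118.167 0.559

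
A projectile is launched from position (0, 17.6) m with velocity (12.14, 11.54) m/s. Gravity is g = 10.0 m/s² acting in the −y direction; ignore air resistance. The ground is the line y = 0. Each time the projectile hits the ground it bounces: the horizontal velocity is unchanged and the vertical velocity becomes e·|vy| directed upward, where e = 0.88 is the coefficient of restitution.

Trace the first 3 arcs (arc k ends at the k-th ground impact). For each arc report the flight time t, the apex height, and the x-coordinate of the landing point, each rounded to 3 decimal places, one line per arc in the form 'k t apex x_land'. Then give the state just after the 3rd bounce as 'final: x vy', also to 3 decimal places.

Arc 1: start y=17.600, vy=11.540 → t=3.357, apex=24.259, x_land=40.750, impact vy=-22.027
  bounce: vy ← 0.88·22.027 = 19.383
Arc 2: start y=0.000, vy=19.383 → t=3.877, apex=18.786, x_land=87.813, impact vy=-19.383
  bounce: vy ← 0.88·19.383 = 17.057
Arc 3: start y=0.000, vy=17.057 → t=3.411, apex=14.548, x_land=129.228, impact vy=-17.057
  bounce: vy ← 0.88·17.057 = 15.011

1 3.357 24.259 40.750
2 3.877 18.786 87.813
3 3.411 14.548 129.228
final: 129.228 15.011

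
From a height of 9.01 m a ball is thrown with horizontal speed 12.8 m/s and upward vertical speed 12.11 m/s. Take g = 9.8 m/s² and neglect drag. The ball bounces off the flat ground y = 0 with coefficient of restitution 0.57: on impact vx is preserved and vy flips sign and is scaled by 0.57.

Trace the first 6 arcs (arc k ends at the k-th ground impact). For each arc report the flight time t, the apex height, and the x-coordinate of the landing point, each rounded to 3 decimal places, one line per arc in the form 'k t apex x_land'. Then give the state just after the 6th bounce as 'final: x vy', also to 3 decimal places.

1 3.070 16.492 39.300
2 2.091 5.358 66.071
3 1.192 1.741 81.330
4 0.680 0.566 90.028
5 0.387 0.184 94.985
6 0.221 0.060 97.811
final: 97.811 0.617

Arc 1: start y=9.010, vy=12.110 → t=3.070, apex=16.492, x_land=39.300, impact vy=-17.979
  bounce: vy ← 0.57·17.979 = 10.248
Arc 2: start y=0.000, vy=10.248 → t=2.091, apex=5.358, x_land=66.071, impact vy=-10.248
  bounce: vy ← 0.57·10.248 = 5.841
Arc 3: start y=0.000, vy=5.841 → t=1.192, apex=1.741, x_land=81.330, impact vy=-5.841
  bounce: vy ← 0.57·5.841 = 3.330
Arc 4: start y=0.000, vy=3.330 → t=0.680, apex=0.566, x_land=90.028, impact vy=-3.330
  bounce: vy ← 0.57·3.330 = 1.898
Arc 5: start y=0.000, vy=1.898 → t=0.387, apex=0.184, x_land=94.985, impact vy=-1.898
  bounce: vy ← 0.57·1.898 = 1.082
Arc 6: start y=0.000, vy=1.082 → t=0.221, apex=0.060, x_land=97.811, impact vy=-1.082
  bounce: vy ← 0.57·1.082 = 0.617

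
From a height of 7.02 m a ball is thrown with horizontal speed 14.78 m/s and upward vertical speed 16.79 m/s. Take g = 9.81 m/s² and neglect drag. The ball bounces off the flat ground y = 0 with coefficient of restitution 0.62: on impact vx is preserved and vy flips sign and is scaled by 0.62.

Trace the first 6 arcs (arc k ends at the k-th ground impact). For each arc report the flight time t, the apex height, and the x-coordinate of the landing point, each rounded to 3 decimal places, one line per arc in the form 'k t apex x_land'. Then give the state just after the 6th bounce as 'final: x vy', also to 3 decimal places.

1 3.800 21.388 56.160
2 2.589 8.222 94.430
3 1.605 3.160 118.158
4 0.995 1.215 132.869
5 0.617 0.467 141.990
6 0.383 0.180 147.645
final: 147.645 1.164

Arc 1: start y=7.020, vy=16.790 → t=3.800, apex=21.388, x_land=56.160, impact vy=-20.485
  bounce: vy ← 0.62·20.485 = 12.701
Arc 2: start y=0.000, vy=12.701 → t=2.589, apex=8.222, x_land=94.430, impact vy=-12.701
  bounce: vy ← 0.62·12.701 = 7.874
Arc 3: start y=0.000, vy=7.874 → t=1.605, apex=3.160, x_land=118.158, impact vy=-7.874
  bounce: vy ← 0.62·7.874 = 4.882
Arc 4: start y=0.000, vy=4.882 → t=0.995, apex=1.215, x_land=132.869, impact vy=-4.882
  bounce: vy ← 0.62·4.882 = 3.027
Arc 5: start y=0.000, vy=3.027 → t=0.617, apex=0.467, x_land=141.990, impact vy=-3.027
  bounce: vy ← 0.62·3.027 = 1.877
Arc 6: start y=0.000, vy=1.877 → t=0.383, apex=0.180, x_land=147.645, impact vy=-1.877
  bounce: vy ← 0.62·1.877 = 1.164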